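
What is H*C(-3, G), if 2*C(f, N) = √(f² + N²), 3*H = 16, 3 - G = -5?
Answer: 8*√73/3 ≈ 22.784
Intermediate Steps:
G = 8 (G = 3 - 1*(-5) = 3 + 5 = 8)
H = 16/3 (H = (⅓)*16 = 16/3 ≈ 5.3333)
C(f, N) = √(N² + f²)/2 (C(f, N) = √(f² + N²)/2 = √(N² + f²)/2)
H*C(-3, G) = 16*(√(8² + (-3)²)/2)/3 = 16*(√(64 + 9)/2)/3 = 16*(√73/2)/3 = 8*√73/3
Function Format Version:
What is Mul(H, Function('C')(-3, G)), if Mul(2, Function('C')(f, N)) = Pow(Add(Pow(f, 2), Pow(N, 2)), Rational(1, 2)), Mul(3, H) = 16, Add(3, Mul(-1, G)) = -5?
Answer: Mul(Rational(8, 3), Pow(73, Rational(1, 2))) ≈ 22.784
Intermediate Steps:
G = 8 (G = Add(3, Mul(-1, -5)) = Add(3, 5) = 8)
H = Rational(16, 3) (H = Mul(Rational(1, 3), 16) = Rational(16, 3) ≈ 5.3333)
Function('C')(f, N) = Mul(Rational(1, 2), Pow(Add(Pow(N, 2), Pow(f, 2)), Rational(1, 2))) (Function('C')(f, N) = Mul(Rational(1, 2), Pow(Add(Pow(f, 2), Pow(N, 2)), Rational(1, 2))) = Mul(Rational(1, 2), Pow(Add(Pow(N, 2), Pow(f, 2)), Rational(1, 2))))
Mul(H, Function('C')(-3, G)) = Mul(Rational(16, 3), Mul(Rational(1, 2), Pow(Add(Pow(8, 2), Pow(-3, 2)), Rational(1, 2)))) = Mul(Rational(16, 3), Mul(Rational(1, 2), Pow(Add(64, 9), Rational(1, 2)))) = Mul(Rational(16, 3), Mul(Rational(1, 2), Pow(73, Rational(1, 2)))) = Mul(Rational(8, 3), Pow(73, Rational(1, 2)))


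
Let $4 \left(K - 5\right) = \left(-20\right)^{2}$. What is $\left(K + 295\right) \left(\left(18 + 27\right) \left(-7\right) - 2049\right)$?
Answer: $-945600$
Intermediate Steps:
$K = 105$ ($K = 5 + \frac{\left(-20\right)^{2}}{4} = 5 + \frac{1}{4} \cdot 400 = 5 + 100 = 105$)
$\left(K + 295\right) \left(\left(18 + 27\right) \left(-7\right) - 2049\right) = \left(105 + 295\right) \left(\left(18 + 27\right) \left(-7\right) - 2049\right) = 400 \left(45 \left(-7\right) - 2049\right) = 400 \left(-315 - 2049\right) = 400 \left(-2364\right) = -945600$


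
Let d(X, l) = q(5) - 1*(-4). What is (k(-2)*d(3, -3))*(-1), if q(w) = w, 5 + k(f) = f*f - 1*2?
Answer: 27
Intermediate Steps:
k(f) = -7 + f**2 (k(f) = -5 + (f*f - 1*2) = -5 + (f**2 - 2) = -5 + (-2 + f**2) = -7 + f**2)
d(X, l) = 9 (d(X, l) = 5 - 1*(-4) = 5 + 4 = 9)
(k(-2)*d(3, -3))*(-1) = ((-7 + (-2)**2)*9)*(-1) = ((-7 + 4)*9)*(-1) = -3*9*(-1) = -27*(-1) = 27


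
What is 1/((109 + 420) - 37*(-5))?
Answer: 1/714 ≈ 0.0014006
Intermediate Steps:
1/((109 + 420) - 37*(-5)) = 1/(529 + 185) = 1/714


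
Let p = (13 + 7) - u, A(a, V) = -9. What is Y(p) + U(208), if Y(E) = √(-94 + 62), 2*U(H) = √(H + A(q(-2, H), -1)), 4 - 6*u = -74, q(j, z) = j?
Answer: √199/2 + 4*I*√2 ≈ 7.0534 + 5.6569*I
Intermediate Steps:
u = 13 (u = ⅔ - ⅙*(-74) = ⅔ + 37/3 = 13)
p = 7 (p = (13 + 7) - 1*13 = 20 - 13 = 7)
U(H) = √(-9 + H)/2 (U(H) = √(H - 9)/2 = √(-9 + H)/2)
Y(E) = 4*I*√2 (Y(E) = √(-32) = 4*I*√2)
Y(p) + U(208) = 4*I*√2 + √(-9 + 208)/2 = 4*I*√2 + √199/2 = √199/2 + 4*I*√2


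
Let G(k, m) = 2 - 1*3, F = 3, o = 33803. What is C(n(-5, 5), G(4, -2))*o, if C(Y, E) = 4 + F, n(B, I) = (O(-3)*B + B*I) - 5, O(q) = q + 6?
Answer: 236621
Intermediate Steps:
O(q) = 6 + q
n(B, I) = -5 + 3*B + B*I (n(B, I) = ((6 - 3)*B + B*I) - 5 = (3*B + B*I) - 5 = -5 + 3*B + B*I)
G(k, m) = -1 (G(k, m) = 2 - 3 = -1)
C(Y, E) = 7 (C(Y, E) = 4 + 3 = 7)
C(n(-5, 5), G(4, -2))*o = 7*33803 = 236621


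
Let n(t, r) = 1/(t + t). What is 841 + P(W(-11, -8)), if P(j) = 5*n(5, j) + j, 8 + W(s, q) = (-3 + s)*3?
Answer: 1583/2 ≈ 791.50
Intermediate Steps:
n(t, r) = 1/(2*t)
W(s, q) = -17 + 3*s (W(s, q) = -8 + (-3 + s)*3 = -8 + (-9 + 3*s) = -17 + 3*s)
P(j) = 1/2 + j (P(j) = 5*((1/2)/5) + j = 5*((1/2)*(1/5)) + j = 5*(1/10) + j = 1/2 + j)
841 + P(W(-11, -8)) = 841 + (1/2 + (-17 + 3*(-11))) = 841 + (1/2 + (-17 - 33)) = 841 + (1/2 - 50) = 841 - 99/2 = 1583/2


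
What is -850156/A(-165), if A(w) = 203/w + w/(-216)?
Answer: 3366617760/1847 ≈ 1.8228e+6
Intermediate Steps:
A(w) = 203/w - w/216 (A(w) = 203/w + w*(-1/216) = 203/w - w/216)
-850156/A(-165) = -850156/(203/(-165) - 1/216*(-165)) = -850156/(203*(-1/165) + 55/72) = -850156/(-203/165 + 55/72) = -850156/(-1847/3960) = -850156*(-3960/1847) = 3366617760/1847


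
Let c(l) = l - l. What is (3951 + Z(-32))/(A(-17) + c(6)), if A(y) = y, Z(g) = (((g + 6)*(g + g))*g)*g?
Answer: -1707887/17 ≈ -1.0046e+5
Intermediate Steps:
Z(g) = 2*g³*(6 + g) (Z(g) = (((6 + g)*(2*g))*g)*g = ((2*g*(6 + g))*g)*g = (2*g²*(6 + g))*g = 2*g³*(6 + g))
c(l) = 0
(3951 + Z(-32))/(A(-17) + c(6)) = (3951 + 2*(-32)³*(6 - 32))/(-17 + 0) = (3951 + 2*(-32768)*(-26))/(-17) = (3951 + 1703936)*(-1/17) = 1707887*(-1/17) = -1707887/17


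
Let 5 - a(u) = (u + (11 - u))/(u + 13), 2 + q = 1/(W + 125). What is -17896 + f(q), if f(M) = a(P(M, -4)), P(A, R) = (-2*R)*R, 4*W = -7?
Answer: -339918/19 ≈ -17890.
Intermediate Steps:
W = -7/4 (W = (¼)*(-7) = -7/4 ≈ -1.7500)
P(A, R) = -2*R²
q = -982/493 (q = -2 + 1/(-7/4 + 125) = -2 + 1/(493/4) = -2 + 4/493 = -982/493 ≈ -1.9919)
a(u) = 5 - 11/(13 + u) (a(u) = 5 - (u + (11 - u))/(u + 13) = 5 - 11/(13 + u))
f(M) = 106/19 (f(M) = (54 + 5*(-2*(-4)²))/(13 - 2*(-4)²) = (54 + 5*(-2*16))/(13 - 2*16) = (54 + 5*(-32))/(13 - 32) = (54 - 160)/(-19) = -1/19*(-106) = 106/19)
-17896 + f(q) = -17896 + 106/19 = -339918/19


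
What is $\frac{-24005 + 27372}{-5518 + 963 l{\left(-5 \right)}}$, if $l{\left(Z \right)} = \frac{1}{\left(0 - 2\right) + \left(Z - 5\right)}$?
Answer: $- \frac{1924}{3199} \approx -0.60144$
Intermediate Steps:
$l{\left(Z \right)} = \frac{1}{-7 + Z}$ ($l{\left(Z \right)} = \frac{1}{-2 + \left(-5 + Z\right)} = \frac{1}{-7 + Z}$)
$\frac{-24005 + 27372}{-5518 + 963 l{\left(-5 \right)}} = \frac{-24005 + 27372}{-5518 + \frac{963}{-7 - 5}} = \frac{3367}{-5518 + \frac{963}{-12}} = \frac{3367}{-5518 + 963 \left(- \frac{1}{12}\right)} = \frac{3367}{-5518 - \frac{321}{4}} = \frac{3367}{- \frac{22393}{4}} = 3367 \left(- \frac{4}{22393}\right) = - \frac{1924}{3199}$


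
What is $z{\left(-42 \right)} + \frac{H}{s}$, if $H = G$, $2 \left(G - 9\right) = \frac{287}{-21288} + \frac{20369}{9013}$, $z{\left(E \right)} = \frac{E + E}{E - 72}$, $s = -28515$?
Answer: $\frac{153118033931753}{207903214936080} \approx 0.73649$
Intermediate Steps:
$z{\left(E \right)} = \frac{2 E}{-72 + E}$
$G = \frac{3884665933}{383737488}$ ($G = 9 + \frac{\frac{287}{-21288} + \frac{20369}{9013}}{2} = 9 + \frac{287 \left(- \frac{1}{21288}\right) + 20369 \cdot \frac{1}{9013}}{2} = 9 + \frac{- \frac{287}{21288} + \frac{20369}{9013}}{2} = 9 + \frac{1}{2} \cdot \frac{431028541}{191868744} = 9 + \frac{431028541}{383737488} = \frac{3884665933}{383737488} \approx 10.123$)
$H = \frac{3884665933}{383737488} \approx 10.123$
$z{\left(-42 \right)} + \frac{H}{s} = 2 \left(-42\right) \frac{1}{-72 - 42} + \frac{3884665933}{383737488 \left(-28515\right)} = 2 \left(-42\right) \frac{1}{-114} + \frac{3884665933}{383737488} \left(- \frac{1}{28515}\right) = 2 \left(-42\right) \left(- \frac{1}{114}\right) - \frac{3884665933}{10942274470320} = \frac{14}{19} - \frac{3884665933}{10942274470320} = \frac{153118033931753}{207903214936080}$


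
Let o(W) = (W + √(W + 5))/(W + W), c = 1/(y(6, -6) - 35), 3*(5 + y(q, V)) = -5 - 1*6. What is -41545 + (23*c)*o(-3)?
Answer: -10884859/262 + 23*√2/262 ≈ -41545.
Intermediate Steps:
y(q, V) = -26/3 (y(q, V) = -5 + (-5 - 1*6)/3 = -5 + (-5 - 6)/3 = -5 + (⅓)*(-11) = -5 - 11/3 = -26/3)
c = -3/131 (c = 1/(-26/3 - 35) = 1/(-131/3) = -3/131 ≈ -0.022901)
o(W) = (W + √(5 + W))/(2*W) (o(W) = (W + √(5 + W))/((2*W)) = (W + √(5 + W))*(1/(2*W)) = (W + √(5 + W))/(2*W))
-41545 + (23*c)*o(-3) = -41545 + (23*(-3/131))*((½)*(-3 + √(5 - 3))/(-3)) = -41545 - 69*(-1)*(-3 + √2)/(262*3) = -41545 - 69*(½ - √2/6)/131 = -41545 + (-69/262 + 23*√2/262) = -10884859/262 + 23*√2/262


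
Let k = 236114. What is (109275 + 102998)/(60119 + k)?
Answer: 212273/296233 ≈ 0.71657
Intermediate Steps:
(109275 + 102998)/(60119 + k) = (109275 + 102998)/(60119 + 236114) = 212273/296233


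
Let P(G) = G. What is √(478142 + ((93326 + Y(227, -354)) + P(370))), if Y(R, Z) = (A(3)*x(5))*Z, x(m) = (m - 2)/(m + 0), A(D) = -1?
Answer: 2*√3575315/5 ≈ 756.34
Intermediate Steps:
x(m) = (-2 + m)/m
Y(R, Z) = -3*Z/5 (Y(R, Z) = (-(-2 + 5)/5)*Z = (-3/5)*Z = (-1*⅗)*Z = -3*Z/5)
√(478142 + ((93326 + Y(227, -354)) + P(370))) = √(478142 + ((93326 - ⅗*(-354)) + 370)) = √(478142 + ((93326 + 1062/5) + 370)) = √(478142 + (467692/5 + 370)) = √(478142 + 469542/5) = √(2860252/5) = 2*√3575315/5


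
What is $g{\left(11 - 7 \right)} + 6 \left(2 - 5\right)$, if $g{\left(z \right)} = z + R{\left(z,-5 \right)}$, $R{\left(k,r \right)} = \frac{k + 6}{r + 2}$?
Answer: $- \frac{52}{3} \approx -17.333$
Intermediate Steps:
$R{\left(k,r \right)} = \frac{6 + k}{2 + r}$
$g{\left(z \right)} = -2 + \frac{2 z}{3}$ ($g{\left(z \right)} = z + \frac{6 + z}{2 - 5} = z + \frac{6 + z}{-3} = z - \frac{6 + z}{3} = z - \left(2 + \frac{z}{3}\right) = -2 + \frac{2 z}{3}$)
$g{\left(11 - 7 \right)} + 6 \left(2 - 5\right) = \left(-2 + \frac{2 \left(11 - 7\right)}{3}\right) + 6 \left(2 - 5\right) = \left(-2 + \frac{2 \left(11 - 7\right)}{3}\right) + 6 \left(-3\right) = \left(-2 + \frac{2}{3} \cdot 4\right) - 18 = \left(-2 + \frac{8}{3}\right) - 18 = \frac{2}{3} - 18 = - \frac{52}{3}$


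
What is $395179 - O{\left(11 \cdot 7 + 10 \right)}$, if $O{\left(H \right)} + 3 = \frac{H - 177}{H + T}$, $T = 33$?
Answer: $\frac{1580731}{4} \approx 3.9518 \cdot 10^{5}$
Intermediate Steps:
$O{\left(H \right)} = -3 + \frac{-177 + H}{33 + H}$ ($O{\left(H \right)} = -3 + \frac{H - 177}{H + 33} = -3 + \frac{-177 + H}{33 + H}$)
$395179 - O{\left(11 \cdot 7 + 10 \right)} = 395179 - \frac{2 \left(-138 - \left(11 \cdot 7 + 10\right)\right)}{33 + \left(11 \cdot 7 + 10\right)} = 395179 - \frac{2 \left(-138 - \left(77 + 10\right)\right)}{33 + \left(77 + 10\right)} = 395179 - \frac{2 \left(-138 - 87\right)}{33 + 87} = 395179 - \frac{2 \left(-138 - 87\right)}{120} = 395179 - 2 \cdot \frac{1}{120} \left(-225\right) = 395179 - - \frac{15}{4} = 395179 + \frac{15}{4} = \frac{1580731}{4}$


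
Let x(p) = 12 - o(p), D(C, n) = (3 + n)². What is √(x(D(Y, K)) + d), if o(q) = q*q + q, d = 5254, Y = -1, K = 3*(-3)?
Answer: √3934 ≈ 62.722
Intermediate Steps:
K = -9
o(q) = q + q² (o(q) = q² + q = q + q²)
x(p) = 12 - p*(1 + p)
√(x(D(Y, K)) + d) = √((12 - (3 - 9)²*(1 + (3 - 9)²)) + 5254) = √((12 - 1*(-6)²*(1 + (-6)²)) + 5254) = √((12 - 1*36*(1 + 36)) + 5254) = √((12 - 1*36*37) + 5254) = √((12 - 1332) + 5254) = √(-1320 + 5254) = √3934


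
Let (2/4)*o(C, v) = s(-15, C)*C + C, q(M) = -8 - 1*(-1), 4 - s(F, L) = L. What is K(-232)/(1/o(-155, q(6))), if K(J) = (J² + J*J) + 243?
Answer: -5351393600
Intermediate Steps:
s(F, L) = 4 - L
q(M) = -7 (q(M) = -8 + 1 = -7)
o(C, v) = 2*C + 2*C*(4 - C) (o(C, v) = 2*((4 - C)*C + C) = 2*(C*(4 - C) + C) = 2*(C + C*(4 - C)) = 2*C + 2*C*(4 - C))
K(J) = 243 + 2*J² (K(J) = (J² + J²) + 243 = 2*J² + 243 = 243 + 2*J²)
K(-232)/(1/o(-155, q(6))) = (243 + 2*(-232)²)/(1/(2*(-155)*(5 - 1*(-155)))) = (243 + 2*53824)/(1/(2*(-155)*(5 + 155))) = (243 + 107648)/(1/(2*(-155)*160)) = 107891/(1/(-49600)) = 107891/(-1/49600) = 107891*(-49600) = -5351393600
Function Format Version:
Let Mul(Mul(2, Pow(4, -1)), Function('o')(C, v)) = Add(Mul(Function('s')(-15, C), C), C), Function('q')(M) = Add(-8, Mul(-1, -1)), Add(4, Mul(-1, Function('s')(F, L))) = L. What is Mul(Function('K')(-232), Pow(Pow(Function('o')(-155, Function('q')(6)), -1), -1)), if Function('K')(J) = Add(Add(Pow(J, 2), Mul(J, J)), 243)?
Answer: -5351393600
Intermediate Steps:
Function('s')(F, L) = Add(4, Mul(-1, L))
Function('q')(M) = -7 (Function('q')(M) = Add(-8, 1) = -7)
Function('o')(C, v) = Add(Mul(2, C), Mul(2, C, Add(4, Mul(-1, C)))) (Function('o')(C, v) = Mul(2, Add(Mul(Add(4, Mul(-1, C)), C), C)) = Mul(2, Add(Mul(C, Add(4, Mul(-1, C))), C)) = Mul(2, Add(C, Mul(C, Add(4, Mul(-1, C))))) = Add(Mul(2, C), Mul(2, C, Add(4, Mul(-1, C)))))
Function('K')(J) = Add(243, Mul(2, Pow(J, 2))) (Function('K')(J) = Add(Add(Pow(J, 2), Pow(J, 2)), 243) = Add(Mul(2, Pow(J, 2)), 243) = Add(243, Mul(2, Pow(J, 2))))
Mul(Function('K')(-232), Pow(Pow(Function('o')(-155, Function('q')(6)), -1), -1)) = Mul(Add(243, Mul(2, Pow(-232, 2))), Pow(Pow(Mul(2, -155, Add(5, Mul(-1, -155))), -1), -1)) = Mul(Add(243, Mul(2, 53824)), Pow(Pow(Mul(2, -155, Add(5, 155)), -1), -1)) = Mul(Add(243, 107648), Pow(Pow(Mul(2, -155, 160), -1), -1)) = Mul(107891, Pow(Pow(-49600, -1), -1)) = Mul(107891, Pow(Rational(-1, 49600), -1)) = Mul(107891, -49600) = -5351393600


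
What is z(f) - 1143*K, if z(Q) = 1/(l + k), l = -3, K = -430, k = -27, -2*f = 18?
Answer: 14744699/30 ≈ 4.9149e+5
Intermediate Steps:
f = -9 (f = -1/2*18 = -9)
z(Q) = -1/30 (z(Q) = 1/(-3 - 27) = 1/(-30) = -1/30)
z(f) - 1143*K = -1/30 - 1143*(-430) = -1/30 + 491490 = 14744699/30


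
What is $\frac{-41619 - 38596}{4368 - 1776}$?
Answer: $- \frac{80215}{2592} \approx -30.947$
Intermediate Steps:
$\frac{-41619 - 38596}{4368 - 1776} = - \frac{80215}{2592}$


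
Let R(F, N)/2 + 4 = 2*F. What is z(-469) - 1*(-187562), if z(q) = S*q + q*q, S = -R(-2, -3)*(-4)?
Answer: 437539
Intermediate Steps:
R(F, N) = -8 + 4*F (R(F, N) = -8 + 2*(2*F) = -8 + 4*F)
S = -64 (S = -(-8 + 4*(-2))*(-4) = -(-8 - 8)*(-4) = -1*(-16)*(-4) = 16*(-4) = -64)
z(q) = q**2 - 64*q (z(q) = -64*q + q*q = -64*q + q**2 = q**2 - 64*q)
z(-469) - 1*(-187562) = -469*(-64 - 469) - 1*(-187562) = -469*(-533) + 187562 = 249977 + 187562 = 437539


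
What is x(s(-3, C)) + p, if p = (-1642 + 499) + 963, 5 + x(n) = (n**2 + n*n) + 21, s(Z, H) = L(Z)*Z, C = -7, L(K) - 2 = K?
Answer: -146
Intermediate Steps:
L(K) = 2 + K
s(Z, H) = Z*(2 + Z) (s(Z, H) = (2 + Z)*Z = Z*(2 + Z))
x(n) = 16 + 2*n**2 (x(n) = -5 + ((n**2 + n*n) + 21) = -5 + ((n**2 + n**2) + 21) = -5 + (2*n**2 + 21) = -5 + (21 + 2*n**2) = 16 + 2*n**2)
p = -180 (p = -1143 + 963 = -180)
x(s(-3, C)) + p = (16 + 2*(-3*(2 - 3))**2) - 180 = (16 + 2*(-3*(-1))**2) - 180 = (16 + 2*3**2) - 180 = (16 + 2*9) - 180 = (16 + 18) - 180 = 34 - 180 = -146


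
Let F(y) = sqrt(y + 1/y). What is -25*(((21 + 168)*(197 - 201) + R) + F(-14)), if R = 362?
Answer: 9850 - 25*I*sqrt(2758)/14 ≈ 9850.0 - 93.78*I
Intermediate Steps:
-25*(((21 + 168)*(197 - 201) + R) + F(-14)) = -25*(((21 + 168)*(197 - 201) + 362) + sqrt(-14 + 1/(-14))) = -25*((189*(-4) + 362) + sqrt(-14 - 1/14)) = -25*((-756 + 362) + sqrt(-197/14)) = -25*(-394 + I*sqrt(2758)/14) = 9850 - 25*I*sqrt(2758)/14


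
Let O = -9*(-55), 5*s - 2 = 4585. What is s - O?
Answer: 2112/5 ≈ 422.40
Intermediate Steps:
s = 4587/5 (s = ⅖ + (⅕)*4585 = ⅖ + 917 = 4587/5 ≈ 917.40)
O = 495 (O = -1*(-495) = 495)
s - O = 4587/5 - 1*495 = 4587/5 - 495 = 2112/5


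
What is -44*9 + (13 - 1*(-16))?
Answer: -367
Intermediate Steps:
-44*9 + (13 - 1*(-16)) = -396 + (13 + 16) = -396 + 29 = -367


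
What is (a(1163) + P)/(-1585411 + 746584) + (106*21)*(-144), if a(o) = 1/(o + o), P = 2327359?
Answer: -625422530788523/1951111602 ≈ -3.2055e+5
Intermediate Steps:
a(o) = 1/(2*o)
(a(1163) + P)/(-1585411 + 746584) + (106*21)*(-144) = ((½)/1163 + 2327359)/(-1585411 + 746584) + (106*21)*(-144) = ((½)*(1/1163) + 2327359)/(-838827) + 2226*(-144) = (1/2326 + 2327359)*(-1/838827) - 320544 = (5413437035/2326)*(-1/838827) - 320544 = -5413437035/1951111602 - 320544 = -625422530788523/1951111602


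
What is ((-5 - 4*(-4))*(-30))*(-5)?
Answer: 1650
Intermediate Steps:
((-5 - 4*(-4))*(-30))*(-5) = ((-5 + 16)*(-30))*(-5) = (11*(-30))*(-5) = -330*(-5) = 1650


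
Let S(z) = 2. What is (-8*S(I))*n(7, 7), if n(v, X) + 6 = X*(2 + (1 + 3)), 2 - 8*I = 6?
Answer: -576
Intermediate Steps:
I = -½ (I = ¼ - ⅛*6 = ¼ - ¾ = -½ ≈ -0.50000)
n(v, X) = -6 + 6*X (n(v, X) = -6 + X*(2 + (1 + 3)) = -6 + X*(2 + 4) = -6 + X*6 = -6 + 6*X)
(-8*S(I))*n(7, 7) = (-8*2)*(-6 + 6*7) = -16*(-6 + 42) = -16*36 = -576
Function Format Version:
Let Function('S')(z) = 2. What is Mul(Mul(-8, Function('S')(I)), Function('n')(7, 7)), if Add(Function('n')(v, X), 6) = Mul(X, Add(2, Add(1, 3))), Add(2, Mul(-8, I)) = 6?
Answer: -576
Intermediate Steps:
I = Rational(-1, 2) (I = Add(Rational(1, 4), Mul(Rational(-1, 8), 6)) = Add(Rational(1, 4), Rational(-3, 4)) = Rational(-1, 2) ≈ -0.50000)
Function('n')(v, X) = Add(-6, Mul(6, X)) (Function('n')(v, X) = Add(-6, Mul(X, Add(2, Add(1, 3)))) = Add(-6, Mul(X, Add(2, 4))) = Add(-6, Mul(X, 6)) = Add(-6, Mul(6, X)))
Mul(Mul(-8, Function('S')(I)), Function('n')(7, 7)) = Mul(Mul(-8, 2), Add(-6, Mul(6, 7))) = Mul(-16, Add(-6, 42)) = Mul(-16, 36) = -576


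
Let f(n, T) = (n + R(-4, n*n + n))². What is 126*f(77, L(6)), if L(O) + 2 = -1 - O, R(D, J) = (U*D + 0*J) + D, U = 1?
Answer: 599886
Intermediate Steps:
R(D, J) = 2*D (R(D, J) = (1*D + 0*J) + D = (D + 0) + D = D + D = 2*D)
L(O) = -3 - O (L(O) = -2 + (-1 - O) = -3 - O)
f(n, T) = (-8 + n)² (f(n, T) = (n + 2*(-4))² = (n - 8)² = (-8 + n)²)
126*f(77, L(6)) = 126*(-8 + 77)² = 126*69² = 126*4761 = 599886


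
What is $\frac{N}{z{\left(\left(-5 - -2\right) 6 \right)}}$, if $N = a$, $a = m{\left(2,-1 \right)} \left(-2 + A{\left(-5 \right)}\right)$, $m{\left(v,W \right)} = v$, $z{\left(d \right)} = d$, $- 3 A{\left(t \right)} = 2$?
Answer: $\frac{8}{27} \approx 0.2963$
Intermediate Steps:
$A{\left(t \right)} = - \frac{2}{3}$ ($A{\left(t \right)} = \left(- \frac{1}{3}\right) 2 = - \frac{2}{3}$)
$a = - \frac{16}{3}$ ($a = 2 \left(-2 - \frac{2}{3}\right) = 2 \left(- \frac{8}{3}\right) = - \frac{16}{3} \approx -5.3333$)
$N = - \frac{16}{3} \approx -5.3333$
$\frac{N}{z{\left(\left(-5 - -2\right) 6 \right)}} = - \frac{16}{3 \left(-5 - -2\right) 6} = - \frac{16}{3 \left(-5 + 2\right) 6} = - \frac{16}{3 \left(\left(-3\right) 6\right)} = - \frac{16}{3 \left(-18\right)} = \left(- \frac{16}{3}\right) \left(- \frac{1}{18}\right) = \frac{8}{27}$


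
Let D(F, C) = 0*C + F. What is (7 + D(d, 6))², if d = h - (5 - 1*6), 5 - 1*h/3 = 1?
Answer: 400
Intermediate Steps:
h = 12 (h = 15 - 3*1 = 15 - 3 = 12)
d = 13 (d = 12 - (5 - 1*6) = 12 - (5 - 6) = 12 - 1*(-1) = 12 + 1 = 13)
D(F, C) = F (D(F, C) = 0 + F = F)
(7 + D(d, 6))² = (7 + 13)² = 20² = 400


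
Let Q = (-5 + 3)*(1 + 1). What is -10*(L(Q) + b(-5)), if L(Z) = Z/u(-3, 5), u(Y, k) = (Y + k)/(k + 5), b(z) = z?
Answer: 250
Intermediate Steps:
Q = -4 (Q = -2*2 = -4)
u(Y, k) = (Y + k)/(5 + k)
L(Z) = 5*Z (L(Z) = Z/(((-3 + 5)/(5 + 5))) = Z/((2/10)) = Z/(((⅒)*2)) = Z/(⅕) = Z*5 = 5*Z)
-10*(L(Q) + b(-5)) = -10*(5*(-4) - 5) = -10*(-20 - 5) = -10*(-25) = 250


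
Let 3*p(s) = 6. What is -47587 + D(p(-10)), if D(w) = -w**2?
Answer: -47591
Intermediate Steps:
p(s) = 2 (p(s) = (1/3)*6 = 2)
-47587 + D(p(-10)) = -47587 - 1*2**2 = -47587 - 1*4 = -47587 - 4 = -47591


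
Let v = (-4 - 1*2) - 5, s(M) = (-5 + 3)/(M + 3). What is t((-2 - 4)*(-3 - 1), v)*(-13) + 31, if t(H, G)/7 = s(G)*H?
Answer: -515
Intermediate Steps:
s(M) = -2/(3 + M)
v = -11 (v = (-4 - 2) - 5 = -6 - 5 = -11)
t(H, G) = -14*H/(3 + G) (t(H, G) = 7*((-2/(3 + G))*H) = 7*(-2*H/(3 + G)) = -14*H/(3 + G))
t((-2 - 4)*(-3 - 1), v)*(-13) + 31 = -14*(-2 - 4)*(-3 - 1)/(3 - 11)*(-13) + 31 = -14*(-6*(-4))/(-8)*(-13) + 31 = -14*24*(-⅛)*(-13) + 31 = 42*(-13) + 31 = -546 + 31 = -515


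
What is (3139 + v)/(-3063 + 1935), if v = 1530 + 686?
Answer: -1785/376 ≈ -4.7473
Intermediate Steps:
v = 2216
(3139 + v)/(-3063 + 1935) = (3139 + 2216)/(-3063 + 1935) = 5355/(-1128) = 5355*(-1/1128) = -1785/376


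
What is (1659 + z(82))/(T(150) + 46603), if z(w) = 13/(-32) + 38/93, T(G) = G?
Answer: 705313/19876704 ≈ 0.035484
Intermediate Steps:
z(w) = 7/2976 (z(w) = 13*(-1/32) + 38*(1/93) = -13/32 + 38/93 = 7/2976)
(1659 + z(82))/(T(150) + 46603) = (1659 + 7/2976)/(150 + 46603) = (4937191/2976)/46753 = (4937191/2976)*(1/46753) = 705313/19876704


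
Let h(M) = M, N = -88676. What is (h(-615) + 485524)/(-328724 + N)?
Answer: -484909/417400 ≈ -1.1617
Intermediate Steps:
(h(-615) + 485524)/(-328724 + N) = (-615 + 485524)/(-328724 - 88676) = 484909/(-417400) = 484909*(-1/417400) = -484909/417400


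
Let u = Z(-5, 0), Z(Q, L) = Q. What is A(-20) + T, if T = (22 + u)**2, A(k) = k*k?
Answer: 689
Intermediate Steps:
u = -5
A(k) = k**2
T = 289 (T = (22 - 5)**2 = 17**2 = 289)
A(-20) + T = (-20)**2 + 289 = 400 + 289 = 689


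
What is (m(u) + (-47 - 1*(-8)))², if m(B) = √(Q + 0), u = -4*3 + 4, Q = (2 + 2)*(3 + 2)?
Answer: 1541 - 156*√5 ≈ 1192.2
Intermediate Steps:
Q = 20 (Q = 4*5 = 20)
u = -8 (u = -12 + 4 = -8)
m(B) = 2*√5 (m(B) = √(20 + 0) = √20 = 2*√5)
(m(u) + (-47 - 1*(-8)))² = (2*√5 + (-47 - 1*(-8)))² = (2*√5 + (-47 + 8))² = (2*√5 - 39)² = (-39 + 2*√5)²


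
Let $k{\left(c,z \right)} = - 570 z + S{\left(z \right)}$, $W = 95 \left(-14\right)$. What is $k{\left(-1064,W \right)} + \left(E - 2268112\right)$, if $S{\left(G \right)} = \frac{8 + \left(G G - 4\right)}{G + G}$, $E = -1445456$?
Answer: $- \frac{1965828446}{665} \approx -2.9561 \cdot 10^{6}$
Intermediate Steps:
$W = -1330$
$S{\left(G \right)} = \frac{4 + G^{2}}{2 G}$ ($S{\left(G \right)} = \frac{8 + \left(G^{2} - 4\right)}{2 G} = \left(8 + \left(-4 + G^{2}\right)\right) \frac{1}{2 G} = \left(4 + G^{2}\right) \frac{1}{2 G} = \frac{4 + G^{2}}{2 G}$)
$k{\left(c,z \right)} = \frac{2}{z} - \frac{1139 z}{2}$ ($k{\left(c,z \right)} = - 570 z + \left(\frac{z}{2} + \frac{2}{z}\right) = \frac{2}{z} - \frac{1139 z}{2}$)
$k{\left(-1064,W \right)} + \left(E - 2268112\right) = \left(\frac{2}{-1330} - -757435\right) - 3713568 = \left(2 \left(- \frac{1}{1330}\right) + 757435\right) - 3713568 = \left(- \frac{1}{665} + 757435\right) - 3713568 = \frac{503694274}{665} - 3713568 = - \frac{1965828446}{665}$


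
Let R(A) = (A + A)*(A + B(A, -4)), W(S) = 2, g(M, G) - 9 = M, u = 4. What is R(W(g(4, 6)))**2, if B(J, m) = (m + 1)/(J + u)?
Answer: 36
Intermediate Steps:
g(M, G) = 9 + M
B(J, m) = (1 + m)/(4 + J) (B(J, m) = (m + 1)/(J + 4) = (1 + m)/(4 + J))
R(A) = 2*A*(A - 3/(4 + A)) (R(A) = (A + A)*(A + (1 - 4)/(4 + A)) = (2*A)*(A - 3/(4 + A)) = 2*A*(A - 3/(4 + A)))
R(W(g(4, 6)))**2 = (2*2*(-3 + 2*(4 + 2))/(4 + 2))**2 = (2*2*(-3 + 2*6)/6)**2 = (2*2*(1/6)*(-3 + 12))**2 = (2*2*(1/6)*9)**2 = 6**2 = 36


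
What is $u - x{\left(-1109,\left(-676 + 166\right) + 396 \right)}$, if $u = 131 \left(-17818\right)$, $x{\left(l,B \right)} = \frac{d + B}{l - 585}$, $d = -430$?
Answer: $- \frac{1977032098}{847} \approx -2.3342 \cdot 10^{6}$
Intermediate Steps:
$x{\left(l,B \right)} = \frac{-430 + B}{-585 + l}$ ($x{\left(l,B \right)} = \frac{-430 + B}{l - 585} = \frac{-430 + B}{-585 + l}$)
$u = -2334158$
$u - x{\left(-1109,\left(-676 + 166\right) + 396 \right)} = -2334158 - \frac{-430 + \left(\left(-676 + 166\right) + 396\right)}{-585 - 1109} = -2334158 - \frac{-430 + \left(-510 + 396\right)}{-1694} = -2334158 - - \frac{-430 - 114}{1694} = -2334158 - \left(- \frac{1}{1694}\right) \left(-544\right) = -2334158 - \frac{272}{847} = - \frac{1977032098}{847}$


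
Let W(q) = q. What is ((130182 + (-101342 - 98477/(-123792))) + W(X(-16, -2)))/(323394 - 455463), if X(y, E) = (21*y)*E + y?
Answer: -521638187/2335583664 ≈ -0.22334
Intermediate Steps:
X(y, E) = y + 21*E*y (X(y, E) = 21*E*y + y = y + 21*E*y)
((130182 + (-101342 - 98477/(-123792))) + W(X(-16, -2)))/(323394 - 455463) = ((130182 + (-101342 - 98477/(-123792))) - 16*(1 + 21*(-2)))/(323394 - 455463) = ((130182 + (-101342 - 98477*(-1/123792))) - 16*(1 - 42))/(-132069) = ((130182 + (-101342 + 98477/123792)) - 16*(-41))*(-1/132069) = ((130182 - 12545230387/123792) + 656)*(-1/132069) = (3570259757/123792 + 656)*(-1/132069) = (3651467309/123792)*(-1/132069) = -521638187/2335583664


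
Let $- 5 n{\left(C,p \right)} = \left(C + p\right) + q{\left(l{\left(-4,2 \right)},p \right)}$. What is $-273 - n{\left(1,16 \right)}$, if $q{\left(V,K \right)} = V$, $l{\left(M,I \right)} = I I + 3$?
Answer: $- \frac{1341}{5} \approx -268.2$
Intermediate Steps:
$l{\left(M,I \right)} = 3 + I^{2}$ ($l{\left(M,I \right)} = I^{2} + 3 = 3 + I^{2}$)
$n{\left(C,p \right)} = - \frac{7}{5} - \frac{C}{5} - \frac{p}{5}$ ($n{\left(C,p \right)} = - \frac{\left(C + p\right) + \left(3 + 2^{2}\right)}{5} = - \frac{\left(C + p\right) + \left(3 + 4\right)}{5} = - \frac{\left(C + p\right) + 7}{5} = - \frac{7 + C + p}{5} = - \frac{7}{5} - \frac{C}{5} - \frac{p}{5}$)
$-273 - n{\left(1,16 \right)} = -273 - \left(- \frac{7}{5} - \frac{1}{5} - \frac{16}{5}\right) = -273 - - \frac{24}{5} = -273 + \frac{24}{5} = - \frac{1341}{5}$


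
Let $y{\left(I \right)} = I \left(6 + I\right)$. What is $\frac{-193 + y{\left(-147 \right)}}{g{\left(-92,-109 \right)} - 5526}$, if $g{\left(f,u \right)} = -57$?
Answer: $- \frac{20534}{5583} \approx -3.678$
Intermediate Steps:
$\frac{-193 + y{\left(-147 \right)}}{g{\left(-92,-109 \right)} - 5526} = \frac{-193 - 147 \left(6 - 147\right)}{-57 - 5526} = \frac{-193 - -20727}{-57 - 5526} = \frac{-193 + 20727}{-5583} = 20534 \left(- \frac{1}{5583}\right) = - \frac{20534}{5583}$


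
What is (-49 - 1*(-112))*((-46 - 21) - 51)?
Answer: -7434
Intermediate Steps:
(-49 - 1*(-112))*((-46 - 21) - 51) = (-49 + 112)*(-67 - 51) = 63*(-118) = -7434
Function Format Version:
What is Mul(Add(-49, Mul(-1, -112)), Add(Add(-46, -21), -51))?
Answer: -7434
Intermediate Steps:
Mul(Add(-49, Mul(-1, -112)), Add(Add(-46, -21), -51)) = Mul(Add(-49, 112), Add(-67, -51)) = Mul(63, -118) = -7434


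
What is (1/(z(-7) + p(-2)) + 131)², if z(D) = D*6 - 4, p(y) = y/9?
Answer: 2968833169/173056 ≈ 17155.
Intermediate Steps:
p(y) = y/9 (p(y) = y*(⅑) = y/9)
z(D) = -4 + 6*D (z(D) = 6*D - 4 = -4 + 6*D)
(1/(z(-7) + p(-2)) + 131)² = (1/((-4 + 6*(-7)) + (⅑)*(-2)) + 131)² = (1/((-4 - 42) - 2/9) + 131)² = (1/(-46 - 2/9) + 131)² = (1/(-416/9) + 131)² = (-9/416 + 131)² = (54487/416)² = 2968833169/173056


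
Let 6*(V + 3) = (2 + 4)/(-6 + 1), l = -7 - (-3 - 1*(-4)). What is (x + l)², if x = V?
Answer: 3136/25 ≈ 125.44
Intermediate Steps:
l = -8 (l = -7 - (-3 + 4) = -7 - 1*1 = -7 - 1 = -8)
V = -16/5 (V = -3 + ((2 + 4)/(-6 + 1))/6 = -3 + (6/(-5))/6 = -3 + (6*(-⅕))/6 = -3 + (⅙)*(-6/5) = -3 - ⅕ = -16/5 ≈ -3.2000)
x = -16/5 ≈ -3.2000
(x + l)² = (-16/5 - 8)² = (-56/5)² = 3136/25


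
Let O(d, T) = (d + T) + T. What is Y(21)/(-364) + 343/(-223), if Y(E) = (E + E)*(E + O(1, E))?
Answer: -25867/2899 ≈ -8.9227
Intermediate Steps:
O(d, T) = d + 2*T (O(d, T) = (T + d) + T = d + 2*T)
Y(E) = 2*E*(1 + 3*E) (Y(E) = (E + E)*(E + (1 + 2*E)) = (2*E)*(1 + 3*E) = 2*E*(1 + 3*E))
Y(21)/(-364) + 343/(-223) = (2*21*(1 + 3*21))/(-364) + 343/(-223) = (2*21*(1 + 63))*(-1/364) + 343*(-1/223) = (2*21*64)*(-1/364) - 343/223 = 2688*(-1/364) - 343/223 = -96/13 - 343/223 = -25867/2899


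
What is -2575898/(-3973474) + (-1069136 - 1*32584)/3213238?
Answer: 974829390611/3191929412203 ≈ 0.30540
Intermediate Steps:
-2575898/(-3973474) + (-1069136 - 1*32584)/3213238 = -2575898*(-1/3973474) + (-1069136 - 32584)*(1/3213238) = 1287949/1986737 - 1101720*1/3213238 = 1287949/1986737 - 550860/1606619 = 974829390611/3191929412203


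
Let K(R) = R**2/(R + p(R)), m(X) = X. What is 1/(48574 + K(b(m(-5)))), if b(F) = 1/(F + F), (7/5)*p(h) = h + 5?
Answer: 340/16515161 ≈ 2.0587e-5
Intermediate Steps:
p(h) = 25/7 + 5*h/7 (p(h) = 5*(h + 5)/7 = 5*(5 + h)/7 = 25/7 + 5*h/7)
b(F) = 1/(2*F)
K(R) = R**2/(25/7 + 12*R/7) (K(R) = R**2/(R + (25/7 + 5*R/7)) = R**2/(25/7 + 12*R/7))
1/(48574 + K(b(m(-5)))) = 1/(48574 + 7*((1/2)/(-5))**2/(25 + 12*((1/2)/(-5)))) = 1/(48574 + 7*((1/2)*(-1/5))**2/(25 + 12*((1/2)*(-1/5)))) = 1/(48574 + 7*(-1/10)**2/(25 + 12*(-1/10))) = 1/(48574 + 7*(1/100)/(25 - 6/5)) = 1/(48574 + 7*(1/100)/(119/5)) = 1/(48574 + 7*(1/100)*(5/119)) = 1/(48574 + 1/340) = 1/(16515161/340) = 340/16515161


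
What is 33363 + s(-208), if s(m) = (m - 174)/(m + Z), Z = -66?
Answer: 4570922/137 ≈ 33364.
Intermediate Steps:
s(m) = (-174 + m)/(-66 + m) (s(m) = (m - 174)/(m - 66) = (-174 + m)/(-66 + m))
33363 + s(-208) = 33363 + (-174 - 208)/(-66 - 208) = 33363 - 382/(-274) = 33363 - 1/274*(-382) = 33363 + 191/137 = 4570922/137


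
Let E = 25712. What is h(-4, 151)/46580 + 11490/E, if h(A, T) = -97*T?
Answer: 19825067/149708120 ≈ 0.13242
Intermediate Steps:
h(-4, 151)/46580 + 11490/E = -97*151/46580 + 11490/25712 = -14647*1/46580 + 11490*(1/25712) = -14647/46580 + 5745/12856 = 19825067/149708120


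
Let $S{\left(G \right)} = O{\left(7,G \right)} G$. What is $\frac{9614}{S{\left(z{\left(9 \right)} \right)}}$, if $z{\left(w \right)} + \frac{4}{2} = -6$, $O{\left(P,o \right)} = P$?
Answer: $- \frac{4807}{28} \approx -171.68$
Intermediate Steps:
$z{\left(w \right)} = -8$ ($z{\left(w \right)} = -2 - 6 = -8$)
$S{\left(G \right)} = 7 G$
$\frac{9614}{S{\left(z{\left(9 \right)} \right)}} = \frac{9614}{7 \left(-8\right)} = \frac{9614}{-56} = 9614 \left(- \frac{1}{56}\right) = - \frac{4807}{28}$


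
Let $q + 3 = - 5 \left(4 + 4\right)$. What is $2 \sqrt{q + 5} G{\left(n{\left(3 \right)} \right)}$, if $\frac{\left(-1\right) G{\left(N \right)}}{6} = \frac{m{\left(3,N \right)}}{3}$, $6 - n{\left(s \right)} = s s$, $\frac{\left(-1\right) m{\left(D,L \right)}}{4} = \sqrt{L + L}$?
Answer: $- 32 \sqrt{57} \approx -241.59$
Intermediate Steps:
$m{\left(D,L \right)} = - 4 \sqrt{2} \sqrt{L}$ ($m{\left(D,L \right)} = - 4 \sqrt{L + L} = - 4 \sqrt{2 L} = - 4 \sqrt{2} \sqrt{L}$)
$q = -43$ ($q = -3 - 5 \left(4 + 4\right) = -3 - 40 = -43$)
$n{\left(s \right)} = 6 - s^{2}$ ($n{\left(s \right)} = 6 - s s = 6 - s^{2}$)
$G{\left(N \right)} = 8 \sqrt{2} \sqrt{N}$ ($G{\left(N \right)} = - 6 \frac{\left(-4\right) \sqrt{2} \sqrt{N}}{3} = - 6 - 4 \sqrt{2} \sqrt{N} \frac{1}{3} = - 6 \left(- \frac{4 \sqrt{2} \sqrt{N}}{3}\right) = 8 \sqrt{2} \sqrt{N}$)
$2 \sqrt{q + 5} G{\left(n{\left(3 \right)} \right)} = 2 \sqrt{-43 + 5} \cdot 8 \sqrt{2} \sqrt{6 - 3^{2}} = 2 \sqrt{-38} \cdot 8 \sqrt{2} \sqrt{6 - 9} = 2 i \sqrt{38} \cdot 8 \sqrt{2} \sqrt{6 - 9} = 2 i \sqrt{38} \cdot 8 \sqrt{2} \sqrt{-3} = 2 i \sqrt{38} \cdot 8 \sqrt{2} i \sqrt{3} = 2 i \sqrt{38} \cdot 8 i \sqrt{6} = - 32 \sqrt{57}$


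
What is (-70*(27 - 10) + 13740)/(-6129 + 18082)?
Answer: 12550/11953 ≈ 1.0499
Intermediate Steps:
(-70*(27 - 10) + 13740)/(-6129 + 18082) = (-70*17 + 13740)/11953 = (-1190 + 13740)*(1/11953) = 12550*(1/11953) = 12550/11953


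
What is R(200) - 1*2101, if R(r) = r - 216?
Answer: -2117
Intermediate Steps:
R(r) = -216 + r
R(200) - 1*2101 = (-216 + 200) - 1*2101 = -16 - 2101 = -2117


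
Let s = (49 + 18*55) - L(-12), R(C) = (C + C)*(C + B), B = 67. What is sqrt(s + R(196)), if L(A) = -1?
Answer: 2*sqrt(26034) ≈ 322.70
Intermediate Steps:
R(C) = 2*C*(67 + C) (R(C) = (C + C)*(C + 67) = (2*C)*(67 + C) = 2*C*(67 + C))
s = 1040 (s = (49 + 18*55) - 1*(-1) = (49 + 990) + 1 = 1039 + 1 = 1040)
sqrt(s + R(196)) = sqrt(1040 + 2*196*(67 + 196)) = sqrt(1040 + 2*196*263) = sqrt(1040 + 103096) = sqrt(104136) = 2*sqrt(26034)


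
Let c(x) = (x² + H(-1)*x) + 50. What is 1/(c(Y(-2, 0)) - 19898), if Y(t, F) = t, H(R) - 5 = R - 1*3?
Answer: -1/19846 ≈ -5.0388e-5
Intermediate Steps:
H(R) = 2 + R (H(R) = 5 + (R - 1*3) = 5 + (R - 3) = 5 + (-3 + R) = 2 + R)
c(x) = 50 + x + x² (c(x) = (x² + (2 - 1)*x) + 50 = (x² + 1*x) + 50 = (x² + x) + 50 = (x + x²) + 50 = 50 + x + x²)
1/(c(Y(-2, 0)) - 19898) = 1/((50 - 2 + (-2)²) - 19898) = 1/((50 - 2 + 4) - 19898) = 1/(52 - 19898) = 1/(-19846) = -1/19846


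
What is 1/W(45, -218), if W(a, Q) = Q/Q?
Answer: 1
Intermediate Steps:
W(a, Q) = 1
1/W(45, -218) = 1/1 = 1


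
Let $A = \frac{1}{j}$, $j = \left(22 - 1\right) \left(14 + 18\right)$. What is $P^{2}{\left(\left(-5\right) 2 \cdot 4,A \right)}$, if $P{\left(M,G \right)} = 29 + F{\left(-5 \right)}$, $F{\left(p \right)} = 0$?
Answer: $841$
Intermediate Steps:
$j = 672$ ($j = 21 \cdot 32 = 672$)
$A = \frac{1}{672} \approx 0.0014881$
$P{\left(M,G \right)} = 29$ ($P{\left(M,G \right)} = 29 + 0 = 29$)
$P^{2}{\left(\left(-5\right) 2 \cdot 4,A \right)} = 29^{2} = 841$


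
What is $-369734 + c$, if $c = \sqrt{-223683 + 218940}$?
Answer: $-369734 + 3 i \sqrt{527} \approx -3.6973 \cdot 10^{5} + 68.869 i$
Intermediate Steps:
$c = 3 i \sqrt{527}$ ($c = \sqrt{-4743} = 3 i \sqrt{527} \approx 68.869 i$)
$-369734 + c = -369734 + 3 i \sqrt{527}$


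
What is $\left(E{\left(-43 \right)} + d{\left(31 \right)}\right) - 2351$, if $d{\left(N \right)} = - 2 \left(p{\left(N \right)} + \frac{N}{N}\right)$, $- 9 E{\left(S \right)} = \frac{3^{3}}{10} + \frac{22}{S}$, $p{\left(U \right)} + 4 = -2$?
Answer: $- \frac{9060611}{3870} \approx -2341.2$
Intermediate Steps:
$p{\left(U \right)} = -6$ ($p{\left(U \right)} = -4 - 2 = -6$)
$E{\left(S \right)} = - \frac{3}{10} - \frac{22}{9 S}$ ($E{\left(S \right)} = - \frac{\frac{3^{3}}{10} + \frac{22}{S}}{9} = - \frac{27 \cdot \frac{1}{10} + \frac{22}{S}}{9} = - \frac{\frac{27}{10} + \frac{22}{S}}{9} = - \frac{3}{10} - \frac{22}{9 S}$)
$d{\left(N \right)} = 10$ ($d{\left(N \right)} = - 2 \left(-6 + \frac{N}{N}\right) = - 2 \left(-6 + 1\right) = \left(-2\right) \left(-5\right) = 10$)
$\left(E{\left(-43 \right)} + d{\left(31 \right)}\right) - 2351 = \left(\frac{-220 - -1161}{90 \left(-43\right)} + 10\right) - 2351 = \left(\frac{1}{90} \left(- \frac{1}{43}\right) \left(-220 + 1161\right) + 10\right) - 2351 = \left(\frac{1}{90} \left(- \frac{1}{43}\right) 941 + 10\right) - 2351 = \left(- \frac{941}{3870} + 10\right) - 2351 = \frac{37759}{3870} - 2351 = - \frac{9060611}{3870}$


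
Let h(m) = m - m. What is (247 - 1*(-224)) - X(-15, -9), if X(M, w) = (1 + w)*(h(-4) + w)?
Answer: 399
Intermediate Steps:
h(m) = 0
X(M, w) = w*(1 + w) (X(M, w) = (1 + w)*(0 + w) = (1 + w)*w = w*(1 + w))
(247 - 1*(-224)) - X(-15, -9) = (247 - 1*(-224)) - (-9)*(1 - 9) = (247 + 224) - (-9)*(-8) = 471 - 1*72 = 471 - 72 = 399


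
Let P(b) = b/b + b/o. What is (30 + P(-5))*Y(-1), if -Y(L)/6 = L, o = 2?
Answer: 171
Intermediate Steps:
Y(L) = -6*L
P(b) = 1 + b/2 (P(b) = b/b + b/2 = 1 + b*(½) = 1 + b/2)
(30 + P(-5))*Y(-1) = (30 + (1 + (½)*(-5)))*(-6*(-1)) = (30 + (1 - 5/2))*6 = (30 - 3/2)*6 = (57/2)*6 = 171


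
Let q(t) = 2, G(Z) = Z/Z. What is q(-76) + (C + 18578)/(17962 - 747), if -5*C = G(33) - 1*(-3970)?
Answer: 261069/86075 ≈ 3.0330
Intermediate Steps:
G(Z) = 1
C = -3971/5 (C = -(1 - 1*(-3970))/5 = -(1 + 3970)/5 = -⅕*3971 = -3971/5 ≈ -794.20)
q(-76) + (C + 18578)/(17962 - 747) = 2 + (-3971/5 + 18578)/(17962 - 747) = 2 + (88919/5)/17215 = 2 + (88919/5)*(1/17215) = 2 + 88919/86075 = 261069/86075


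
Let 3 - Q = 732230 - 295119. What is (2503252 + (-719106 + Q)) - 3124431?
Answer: -1777393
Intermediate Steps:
Q = -437108 (Q = 3 - (732230 - 295119) = 3 - 1*437111 = 3 - 437111 = -437108)
(2503252 + (-719106 + Q)) - 3124431 = (2503252 + (-719106 - 437108)) - 3124431 = (2503252 - 1156214) - 3124431 = 1347038 - 3124431 = -1777393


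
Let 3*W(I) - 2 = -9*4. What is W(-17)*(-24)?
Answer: 272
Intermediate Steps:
W(I) = -34/3 (W(I) = ⅔ + (-9*4)/3 = ⅔ + (⅓)*(-36) = ⅔ - 12 = -34/3)
W(-17)*(-24) = -34/3*(-24) = 272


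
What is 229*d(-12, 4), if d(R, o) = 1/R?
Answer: -229/12 ≈ -19.083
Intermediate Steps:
d(R, o) = 1/R
229*d(-12, 4) = 229/(-12) = 229*(-1/12) = -229/12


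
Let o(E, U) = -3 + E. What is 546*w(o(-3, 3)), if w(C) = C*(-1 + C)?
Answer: 22932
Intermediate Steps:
546*w(o(-3, 3)) = 546*((-3 - 3)*(-1 + (-3 - 3))) = 546*(-6*(-1 - 6)) = 546*(-6*(-7)) = 546*42 = 22932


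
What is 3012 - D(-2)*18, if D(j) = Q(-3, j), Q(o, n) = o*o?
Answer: 2850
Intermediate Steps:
Q(o, n) = o²
D(j) = 9 (D(j) = (-3)² = 9)
3012 - D(-2)*18 = 3012 - 9*18 = 3012 - 1*162 = 3012 - 162 = 2850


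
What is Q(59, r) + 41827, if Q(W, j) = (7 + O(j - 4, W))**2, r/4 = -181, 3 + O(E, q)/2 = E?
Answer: 2158852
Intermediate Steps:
O(E, q) = -6 + 2*E
r = -724 (r = 4*(-181) = -724)
Q(W, j) = (-7 + 2*j)**2 (Q(W, j) = (7 + (-6 + 2*(j - 4)))**2 = (7 + (-6 + 2*(-4 + j)))**2 = (7 + (-6 + (-8 + 2*j)))**2 = (7 + (-14 + 2*j))**2 = (-7 + 2*j)**2)
Q(59, r) + 41827 = (-7 + 2*(-724))**2 + 41827 = (-7 - 1448)**2 + 41827 = (-1455)**2 + 41827 = 2117025 + 41827 = 2158852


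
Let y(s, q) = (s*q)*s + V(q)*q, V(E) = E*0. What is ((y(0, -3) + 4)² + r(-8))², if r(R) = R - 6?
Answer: 4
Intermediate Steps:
V(E) = 0
r(R) = -6 + R
y(s, q) = q*s² (y(s, q) = (s*q)*s + 0*q = (q*s)*s + 0 = q*s² + 0 = q*s²)
((y(0, -3) + 4)² + r(-8))² = ((-3*0² + 4)² + (-6 - 8))² = ((-3*0 + 4)² - 14)² = ((0 + 4)² - 14)² = (4² - 14)² = (16 - 14)² = 2² = 4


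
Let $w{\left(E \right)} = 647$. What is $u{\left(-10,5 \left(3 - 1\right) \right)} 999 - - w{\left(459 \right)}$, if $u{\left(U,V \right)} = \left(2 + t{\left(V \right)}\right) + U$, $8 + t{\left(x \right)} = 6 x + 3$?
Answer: $47600$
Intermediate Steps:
$t{\left(x \right)} = -5 + 6 x$ ($t{\left(x \right)} = -8 + \left(6 x + 3\right) = -8 + \left(3 + 6 x\right) = -5 + 6 x$)
$u{\left(U,V \right)} = -3 + U + 6 V$ ($u{\left(U,V \right)} = \left(2 + \left(-5 + 6 V\right)\right) + U = \left(-3 + 6 V\right) + U = -3 + U + 6 V$)
$u{\left(-10,5 \left(3 - 1\right) \right)} 999 - - w{\left(459 \right)} = \left(-3 - 10 + 6 \cdot 5 \left(3 - 1\right)\right) 999 - \left(-1\right) 647 = \left(-3 - 10 + 6 \cdot 5 \cdot 2\right) 999 - -647 = \left(-3 - 10 + 6 \cdot 10\right) 999 + 647 = \left(-3 - 10 + 60\right) 999 + 647 = 47 \cdot 999 + 647 = 46953 + 647 = 47600$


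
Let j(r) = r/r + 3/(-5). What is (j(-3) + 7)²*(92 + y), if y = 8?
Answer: 5476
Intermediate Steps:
j(r) = ⅖ (j(r) = 1 + 3*(-⅕) = 1 - ⅗ = ⅖)
(j(-3) + 7)²*(92 + y) = (⅖ + 7)²*(92 + 8) = (37/5)²*100 = (1369/25)*100 = 5476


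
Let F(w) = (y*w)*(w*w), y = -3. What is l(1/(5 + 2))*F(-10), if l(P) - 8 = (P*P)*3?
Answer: 1185000/49 ≈ 24184.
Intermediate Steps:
l(P) = 8 + 3*P**2 (l(P) = 8 + (P*P)*3 = 8 + P**2*3 = 8 + 3*P**2)
F(w) = -3*w**3 (F(w) = (-3*w)*(w*w) = (-3*w)*w**2 = -3*w**3)
l(1/(5 + 2))*F(-10) = (8 + 3*(1/(5 + 2))**2)*(-3*(-10)**3) = (8 + 3*(1/7)**2)*(-3*(-1000)) = (8 + 3*(1/7)**2)*3000 = (8 + 3*(1/49))*3000 = (8 + 3/49)*3000 = (395/49)*3000 = 1185000/49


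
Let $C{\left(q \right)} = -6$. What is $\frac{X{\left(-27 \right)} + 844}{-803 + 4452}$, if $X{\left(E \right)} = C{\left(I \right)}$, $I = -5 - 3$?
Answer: $\frac{838}{3649} \approx 0.22965$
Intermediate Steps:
$I = -8$
$X{\left(E \right)} = -6$
$\frac{X{\left(-27 \right)} + 844}{-803 + 4452} = \frac{-6 + 844}{-803 + 4452} = \frac{838}{3649}$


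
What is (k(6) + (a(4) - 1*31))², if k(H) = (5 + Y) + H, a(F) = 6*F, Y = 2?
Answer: 36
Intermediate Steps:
k(H) = 7 + H (k(H) = (5 + 2) + H = 7 + H)
(k(6) + (a(4) - 1*31))² = ((7 + 6) + (6*4 - 1*31))² = (13 + (24 - 31))² = (13 - 7)² = 6² = 36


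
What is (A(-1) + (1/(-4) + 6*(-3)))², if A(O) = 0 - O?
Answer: 4761/16 ≈ 297.56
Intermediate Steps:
A(O) = -O
(A(-1) + (1/(-4) + 6*(-3)))² = (-1*(-1) + (1/(-4) + 6*(-3)))² = (1 + (-¼ - 18))² = (1 - 73/4)² = (-69/4)² = 4761/16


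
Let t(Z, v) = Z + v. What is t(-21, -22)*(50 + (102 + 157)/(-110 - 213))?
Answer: -683313/323 ≈ -2115.5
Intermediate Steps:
t(-21, -22)*(50 + (102 + 157)/(-110 - 213)) = (-21 - 22)*(50 + (102 + 157)/(-110 - 213)) = -43*(50 + 259/(-323)) = -43*(50 + 259*(-1/323)) = -43*(50 - 259/323) = -43*15891/323 = -683313/323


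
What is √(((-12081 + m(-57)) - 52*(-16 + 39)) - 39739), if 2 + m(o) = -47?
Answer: I*√53065 ≈ 230.36*I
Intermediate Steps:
m(o) = -49 (m(o) = -2 - 47 = -49)
√(((-12081 + m(-57)) - 52*(-16 + 39)) - 39739) = √(((-12081 - 49) - 52*(-16 + 39)) - 39739) = √((-12130 - 52*23) - 39739) = √((-12130 - 1196) - 39739) = √(-13326 - 39739) = √(-53065) = I*√53065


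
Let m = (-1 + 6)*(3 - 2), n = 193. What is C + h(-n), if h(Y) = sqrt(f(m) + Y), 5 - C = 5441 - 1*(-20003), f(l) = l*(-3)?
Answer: -25439 + 4*I*sqrt(13) ≈ -25439.0 + 14.422*I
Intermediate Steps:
m = 5 (m = 5*1 = 5)
f(l) = -3*l
C = -25439 (C = 5 - (5441 - 1*(-20003)) = 5 - (5441 + 20003) = 5 - 1*25444 = 5 - 25444 = -25439)
h(Y) = sqrt(-15 + Y) (h(Y) = sqrt(-3*5 + Y) = sqrt(-15 + Y))
C + h(-n) = -25439 + sqrt(-15 - 1*193) = -25439 + sqrt(-15 - 193) = -25439 + sqrt(-208) = -25439 + 4*I*sqrt(13)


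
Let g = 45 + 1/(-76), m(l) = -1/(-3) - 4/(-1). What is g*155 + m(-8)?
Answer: 1590823/228 ≈ 6977.3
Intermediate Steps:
m(l) = 13/3 (m(l) = -1*(-1/3) - 4*(-1) = 1/3 + 4 = 13/3)
g = 3419/76 (g = 45 - 1/76 = 3419/76 ≈ 44.987)
g*155 + m(-8) = (3419/76)*155 + 13/3 = 529945/76 + 13/3 = 1590823/228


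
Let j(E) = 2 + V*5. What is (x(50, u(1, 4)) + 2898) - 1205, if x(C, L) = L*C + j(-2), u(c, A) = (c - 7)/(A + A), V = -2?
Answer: 3295/2 ≈ 1647.5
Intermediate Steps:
j(E) = -8 (j(E) = 2 - 2*5 = 2 - 10 = -8)
u(c, A) = (-7 + c)/(2*A) (u(c, A) = (-7 + c)/((2*A)) = (-7 + c)*(1/(2*A)) = (-7 + c)/(2*A))
x(C, L) = -8 + C*L (x(C, L) = L*C - 8 = C*L - 8 = -8 + C*L)
(x(50, u(1, 4)) + 2898) - 1205 = ((-8 + 50*((½)*(-7 + 1)/4)) + 2898) - 1205 = ((-8 + 50*((½)*(¼)*(-6))) + 2898) - 1205 = ((-8 + 50*(-¾)) + 2898) - 1205 = ((-8 - 75/2) + 2898) - 1205 = (-91/2 + 2898) - 1205 = 5705/2 - 1205 = 3295/2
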